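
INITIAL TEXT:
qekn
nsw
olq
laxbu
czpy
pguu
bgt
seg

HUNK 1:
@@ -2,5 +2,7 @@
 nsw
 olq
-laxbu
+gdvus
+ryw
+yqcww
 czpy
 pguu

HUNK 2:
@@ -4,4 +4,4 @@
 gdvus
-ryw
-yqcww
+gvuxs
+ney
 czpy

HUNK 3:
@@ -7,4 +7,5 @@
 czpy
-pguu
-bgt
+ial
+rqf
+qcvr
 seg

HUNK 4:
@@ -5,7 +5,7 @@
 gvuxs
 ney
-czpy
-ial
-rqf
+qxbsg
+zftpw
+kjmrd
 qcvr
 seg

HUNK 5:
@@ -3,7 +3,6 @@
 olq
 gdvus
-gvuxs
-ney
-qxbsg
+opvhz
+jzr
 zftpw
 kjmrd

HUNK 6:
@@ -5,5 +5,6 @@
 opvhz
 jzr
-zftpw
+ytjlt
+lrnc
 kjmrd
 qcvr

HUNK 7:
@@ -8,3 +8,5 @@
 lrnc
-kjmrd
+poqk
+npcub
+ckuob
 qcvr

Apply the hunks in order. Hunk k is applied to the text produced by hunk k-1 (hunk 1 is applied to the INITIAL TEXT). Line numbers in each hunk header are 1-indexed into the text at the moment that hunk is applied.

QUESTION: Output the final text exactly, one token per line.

Answer: qekn
nsw
olq
gdvus
opvhz
jzr
ytjlt
lrnc
poqk
npcub
ckuob
qcvr
seg

Derivation:
Hunk 1: at line 2 remove [laxbu] add [gdvus,ryw,yqcww] -> 10 lines: qekn nsw olq gdvus ryw yqcww czpy pguu bgt seg
Hunk 2: at line 4 remove [ryw,yqcww] add [gvuxs,ney] -> 10 lines: qekn nsw olq gdvus gvuxs ney czpy pguu bgt seg
Hunk 3: at line 7 remove [pguu,bgt] add [ial,rqf,qcvr] -> 11 lines: qekn nsw olq gdvus gvuxs ney czpy ial rqf qcvr seg
Hunk 4: at line 5 remove [czpy,ial,rqf] add [qxbsg,zftpw,kjmrd] -> 11 lines: qekn nsw olq gdvus gvuxs ney qxbsg zftpw kjmrd qcvr seg
Hunk 5: at line 3 remove [gvuxs,ney,qxbsg] add [opvhz,jzr] -> 10 lines: qekn nsw olq gdvus opvhz jzr zftpw kjmrd qcvr seg
Hunk 6: at line 5 remove [zftpw] add [ytjlt,lrnc] -> 11 lines: qekn nsw olq gdvus opvhz jzr ytjlt lrnc kjmrd qcvr seg
Hunk 7: at line 8 remove [kjmrd] add [poqk,npcub,ckuob] -> 13 lines: qekn nsw olq gdvus opvhz jzr ytjlt lrnc poqk npcub ckuob qcvr seg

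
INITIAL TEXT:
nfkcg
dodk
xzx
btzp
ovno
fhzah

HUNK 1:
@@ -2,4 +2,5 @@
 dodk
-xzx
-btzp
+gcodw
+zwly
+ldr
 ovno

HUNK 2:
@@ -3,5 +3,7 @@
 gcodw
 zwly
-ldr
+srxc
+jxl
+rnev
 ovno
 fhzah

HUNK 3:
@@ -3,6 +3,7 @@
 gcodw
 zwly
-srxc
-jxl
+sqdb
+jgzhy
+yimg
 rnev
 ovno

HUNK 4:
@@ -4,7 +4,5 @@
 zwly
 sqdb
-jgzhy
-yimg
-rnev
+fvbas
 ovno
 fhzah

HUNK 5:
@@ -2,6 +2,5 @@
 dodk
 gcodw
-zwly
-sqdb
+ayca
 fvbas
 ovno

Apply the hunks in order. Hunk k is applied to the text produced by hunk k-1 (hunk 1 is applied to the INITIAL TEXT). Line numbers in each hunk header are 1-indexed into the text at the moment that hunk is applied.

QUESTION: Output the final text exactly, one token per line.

Answer: nfkcg
dodk
gcodw
ayca
fvbas
ovno
fhzah

Derivation:
Hunk 1: at line 2 remove [xzx,btzp] add [gcodw,zwly,ldr] -> 7 lines: nfkcg dodk gcodw zwly ldr ovno fhzah
Hunk 2: at line 3 remove [ldr] add [srxc,jxl,rnev] -> 9 lines: nfkcg dodk gcodw zwly srxc jxl rnev ovno fhzah
Hunk 3: at line 3 remove [srxc,jxl] add [sqdb,jgzhy,yimg] -> 10 lines: nfkcg dodk gcodw zwly sqdb jgzhy yimg rnev ovno fhzah
Hunk 4: at line 4 remove [jgzhy,yimg,rnev] add [fvbas] -> 8 lines: nfkcg dodk gcodw zwly sqdb fvbas ovno fhzah
Hunk 5: at line 2 remove [zwly,sqdb] add [ayca] -> 7 lines: nfkcg dodk gcodw ayca fvbas ovno fhzah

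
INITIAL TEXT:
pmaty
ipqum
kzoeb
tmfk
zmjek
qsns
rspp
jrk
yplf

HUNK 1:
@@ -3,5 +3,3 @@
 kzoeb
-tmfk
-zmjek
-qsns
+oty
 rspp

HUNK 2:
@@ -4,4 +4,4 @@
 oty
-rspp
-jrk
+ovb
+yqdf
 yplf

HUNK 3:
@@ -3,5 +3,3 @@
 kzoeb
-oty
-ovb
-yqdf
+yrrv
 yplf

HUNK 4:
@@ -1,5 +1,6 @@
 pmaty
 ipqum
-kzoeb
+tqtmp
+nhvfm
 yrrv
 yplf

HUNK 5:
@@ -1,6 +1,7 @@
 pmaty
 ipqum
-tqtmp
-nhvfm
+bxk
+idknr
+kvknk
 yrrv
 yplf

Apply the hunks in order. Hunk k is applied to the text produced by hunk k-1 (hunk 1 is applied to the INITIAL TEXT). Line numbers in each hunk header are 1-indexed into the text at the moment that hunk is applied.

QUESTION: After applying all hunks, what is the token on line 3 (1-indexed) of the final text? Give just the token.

Answer: bxk

Derivation:
Hunk 1: at line 3 remove [tmfk,zmjek,qsns] add [oty] -> 7 lines: pmaty ipqum kzoeb oty rspp jrk yplf
Hunk 2: at line 4 remove [rspp,jrk] add [ovb,yqdf] -> 7 lines: pmaty ipqum kzoeb oty ovb yqdf yplf
Hunk 3: at line 3 remove [oty,ovb,yqdf] add [yrrv] -> 5 lines: pmaty ipqum kzoeb yrrv yplf
Hunk 4: at line 1 remove [kzoeb] add [tqtmp,nhvfm] -> 6 lines: pmaty ipqum tqtmp nhvfm yrrv yplf
Hunk 5: at line 1 remove [tqtmp,nhvfm] add [bxk,idknr,kvknk] -> 7 lines: pmaty ipqum bxk idknr kvknk yrrv yplf
Final line 3: bxk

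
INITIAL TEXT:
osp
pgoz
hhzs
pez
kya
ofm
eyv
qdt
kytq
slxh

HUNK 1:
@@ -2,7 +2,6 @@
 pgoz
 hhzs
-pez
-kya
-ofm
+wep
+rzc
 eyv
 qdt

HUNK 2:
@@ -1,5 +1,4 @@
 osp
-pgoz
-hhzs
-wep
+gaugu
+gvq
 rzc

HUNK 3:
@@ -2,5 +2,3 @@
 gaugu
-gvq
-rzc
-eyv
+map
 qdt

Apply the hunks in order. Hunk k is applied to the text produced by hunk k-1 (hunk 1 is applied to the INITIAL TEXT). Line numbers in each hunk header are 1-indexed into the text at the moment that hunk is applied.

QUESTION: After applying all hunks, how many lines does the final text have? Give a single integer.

Hunk 1: at line 2 remove [pez,kya,ofm] add [wep,rzc] -> 9 lines: osp pgoz hhzs wep rzc eyv qdt kytq slxh
Hunk 2: at line 1 remove [pgoz,hhzs,wep] add [gaugu,gvq] -> 8 lines: osp gaugu gvq rzc eyv qdt kytq slxh
Hunk 3: at line 2 remove [gvq,rzc,eyv] add [map] -> 6 lines: osp gaugu map qdt kytq slxh
Final line count: 6

Answer: 6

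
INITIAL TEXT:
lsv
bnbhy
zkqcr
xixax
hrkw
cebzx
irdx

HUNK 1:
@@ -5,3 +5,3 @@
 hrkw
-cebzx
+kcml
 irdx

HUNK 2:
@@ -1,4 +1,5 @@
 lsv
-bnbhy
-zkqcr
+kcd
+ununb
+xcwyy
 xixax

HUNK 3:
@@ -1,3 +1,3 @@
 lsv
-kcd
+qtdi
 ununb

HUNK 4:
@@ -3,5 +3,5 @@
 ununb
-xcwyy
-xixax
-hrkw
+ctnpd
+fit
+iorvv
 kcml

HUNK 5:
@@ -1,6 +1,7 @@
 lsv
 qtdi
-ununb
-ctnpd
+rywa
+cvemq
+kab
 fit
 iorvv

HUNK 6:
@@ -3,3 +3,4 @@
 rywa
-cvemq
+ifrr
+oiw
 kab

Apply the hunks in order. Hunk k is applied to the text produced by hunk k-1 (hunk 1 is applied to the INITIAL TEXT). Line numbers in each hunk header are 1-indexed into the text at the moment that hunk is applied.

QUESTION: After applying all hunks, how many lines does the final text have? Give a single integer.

Hunk 1: at line 5 remove [cebzx] add [kcml] -> 7 lines: lsv bnbhy zkqcr xixax hrkw kcml irdx
Hunk 2: at line 1 remove [bnbhy,zkqcr] add [kcd,ununb,xcwyy] -> 8 lines: lsv kcd ununb xcwyy xixax hrkw kcml irdx
Hunk 3: at line 1 remove [kcd] add [qtdi] -> 8 lines: lsv qtdi ununb xcwyy xixax hrkw kcml irdx
Hunk 4: at line 3 remove [xcwyy,xixax,hrkw] add [ctnpd,fit,iorvv] -> 8 lines: lsv qtdi ununb ctnpd fit iorvv kcml irdx
Hunk 5: at line 1 remove [ununb,ctnpd] add [rywa,cvemq,kab] -> 9 lines: lsv qtdi rywa cvemq kab fit iorvv kcml irdx
Hunk 6: at line 3 remove [cvemq] add [ifrr,oiw] -> 10 lines: lsv qtdi rywa ifrr oiw kab fit iorvv kcml irdx
Final line count: 10

Answer: 10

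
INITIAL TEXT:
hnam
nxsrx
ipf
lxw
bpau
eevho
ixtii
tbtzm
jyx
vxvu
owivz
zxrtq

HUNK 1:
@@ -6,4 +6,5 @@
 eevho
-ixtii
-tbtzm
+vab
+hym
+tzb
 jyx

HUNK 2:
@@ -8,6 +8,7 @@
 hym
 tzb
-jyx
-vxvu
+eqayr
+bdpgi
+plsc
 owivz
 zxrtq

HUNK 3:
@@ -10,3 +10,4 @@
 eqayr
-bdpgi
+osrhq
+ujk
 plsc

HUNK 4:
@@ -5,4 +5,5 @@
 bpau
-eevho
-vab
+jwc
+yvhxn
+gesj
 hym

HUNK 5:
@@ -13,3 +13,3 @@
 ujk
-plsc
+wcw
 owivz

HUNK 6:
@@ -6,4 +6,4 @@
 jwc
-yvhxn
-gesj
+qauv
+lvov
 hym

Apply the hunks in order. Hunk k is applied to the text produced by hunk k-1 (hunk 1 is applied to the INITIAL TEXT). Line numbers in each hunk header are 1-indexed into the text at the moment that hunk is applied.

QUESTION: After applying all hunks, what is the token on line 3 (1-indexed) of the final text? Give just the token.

Hunk 1: at line 6 remove [ixtii,tbtzm] add [vab,hym,tzb] -> 13 lines: hnam nxsrx ipf lxw bpau eevho vab hym tzb jyx vxvu owivz zxrtq
Hunk 2: at line 8 remove [jyx,vxvu] add [eqayr,bdpgi,plsc] -> 14 lines: hnam nxsrx ipf lxw bpau eevho vab hym tzb eqayr bdpgi plsc owivz zxrtq
Hunk 3: at line 10 remove [bdpgi] add [osrhq,ujk] -> 15 lines: hnam nxsrx ipf lxw bpau eevho vab hym tzb eqayr osrhq ujk plsc owivz zxrtq
Hunk 4: at line 5 remove [eevho,vab] add [jwc,yvhxn,gesj] -> 16 lines: hnam nxsrx ipf lxw bpau jwc yvhxn gesj hym tzb eqayr osrhq ujk plsc owivz zxrtq
Hunk 5: at line 13 remove [plsc] add [wcw] -> 16 lines: hnam nxsrx ipf lxw bpau jwc yvhxn gesj hym tzb eqayr osrhq ujk wcw owivz zxrtq
Hunk 6: at line 6 remove [yvhxn,gesj] add [qauv,lvov] -> 16 lines: hnam nxsrx ipf lxw bpau jwc qauv lvov hym tzb eqayr osrhq ujk wcw owivz zxrtq
Final line 3: ipf

Answer: ipf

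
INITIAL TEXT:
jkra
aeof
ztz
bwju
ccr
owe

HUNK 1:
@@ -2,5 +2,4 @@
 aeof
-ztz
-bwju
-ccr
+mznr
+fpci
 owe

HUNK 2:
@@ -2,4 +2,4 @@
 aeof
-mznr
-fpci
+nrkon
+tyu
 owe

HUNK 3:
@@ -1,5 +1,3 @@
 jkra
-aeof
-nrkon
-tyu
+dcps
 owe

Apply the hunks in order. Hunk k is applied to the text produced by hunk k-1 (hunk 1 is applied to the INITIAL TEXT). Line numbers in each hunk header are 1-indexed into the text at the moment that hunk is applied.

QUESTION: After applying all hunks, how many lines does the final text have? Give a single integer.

Answer: 3

Derivation:
Hunk 1: at line 2 remove [ztz,bwju,ccr] add [mznr,fpci] -> 5 lines: jkra aeof mznr fpci owe
Hunk 2: at line 2 remove [mznr,fpci] add [nrkon,tyu] -> 5 lines: jkra aeof nrkon tyu owe
Hunk 3: at line 1 remove [aeof,nrkon,tyu] add [dcps] -> 3 lines: jkra dcps owe
Final line count: 3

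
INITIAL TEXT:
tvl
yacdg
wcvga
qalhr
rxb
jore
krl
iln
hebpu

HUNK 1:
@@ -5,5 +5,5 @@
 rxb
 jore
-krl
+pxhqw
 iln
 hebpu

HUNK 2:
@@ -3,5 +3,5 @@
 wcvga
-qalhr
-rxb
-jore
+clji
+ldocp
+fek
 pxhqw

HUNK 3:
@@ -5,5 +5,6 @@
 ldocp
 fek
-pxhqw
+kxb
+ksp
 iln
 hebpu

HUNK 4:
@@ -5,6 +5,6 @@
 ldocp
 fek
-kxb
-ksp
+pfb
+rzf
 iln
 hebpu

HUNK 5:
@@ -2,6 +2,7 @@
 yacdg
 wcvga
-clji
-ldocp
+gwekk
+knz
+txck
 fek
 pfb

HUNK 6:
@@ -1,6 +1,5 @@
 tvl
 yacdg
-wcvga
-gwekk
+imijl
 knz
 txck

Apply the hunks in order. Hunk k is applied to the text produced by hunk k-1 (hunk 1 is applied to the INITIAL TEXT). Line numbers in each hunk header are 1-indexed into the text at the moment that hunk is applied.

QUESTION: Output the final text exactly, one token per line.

Hunk 1: at line 5 remove [krl] add [pxhqw] -> 9 lines: tvl yacdg wcvga qalhr rxb jore pxhqw iln hebpu
Hunk 2: at line 3 remove [qalhr,rxb,jore] add [clji,ldocp,fek] -> 9 lines: tvl yacdg wcvga clji ldocp fek pxhqw iln hebpu
Hunk 3: at line 5 remove [pxhqw] add [kxb,ksp] -> 10 lines: tvl yacdg wcvga clji ldocp fek kxb ksp iln hebpu
Hunk 4: at line 5 remove [kxb,ksp] add [pfb,rzf] -> 10 lines: tvl yacdg wcvga clji ldocp fek pfb rzf iln hebpu
Hunk 5: at line 2 remove [clji,ldocp] add [gwekk,knz,txck] -> 11 lines: tvl yacdg wcvga gwekk knz txck fek pfb rzf iln hebpu
Hunk 6: at line 1 remove [wcvga,gwekk] add [imijl] -> 10 lines: tvl yacdg imijl knz txck fek pfb rzf iln hebpu

Answer: tvl
yacdg
imijl
knz
txck
fek
pfb
rzf
iln
hebpu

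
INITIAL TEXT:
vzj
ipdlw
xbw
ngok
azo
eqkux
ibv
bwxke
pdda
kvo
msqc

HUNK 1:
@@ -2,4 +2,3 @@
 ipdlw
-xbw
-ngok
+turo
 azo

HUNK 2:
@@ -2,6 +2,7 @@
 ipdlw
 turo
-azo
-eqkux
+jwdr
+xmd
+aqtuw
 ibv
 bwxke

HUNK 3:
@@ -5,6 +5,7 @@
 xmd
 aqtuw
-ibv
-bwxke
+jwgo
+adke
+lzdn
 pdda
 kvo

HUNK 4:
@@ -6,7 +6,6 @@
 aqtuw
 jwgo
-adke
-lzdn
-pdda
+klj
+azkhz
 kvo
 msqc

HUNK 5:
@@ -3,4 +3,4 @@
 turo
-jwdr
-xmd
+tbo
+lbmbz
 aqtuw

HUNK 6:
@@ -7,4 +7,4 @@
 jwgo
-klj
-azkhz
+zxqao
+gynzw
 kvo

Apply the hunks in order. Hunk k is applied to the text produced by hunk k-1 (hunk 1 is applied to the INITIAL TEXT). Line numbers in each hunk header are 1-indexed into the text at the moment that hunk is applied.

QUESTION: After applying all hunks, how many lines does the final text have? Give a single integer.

Answer: 11

Derivation:
Hunk 1: at line 2 remove [xbw,ngok] add [turo] -> 10 lines: vzj ipdlw turo azo eqkux ibv bwxke pdda kvo msqc
Hunk 2: at line 2 remove [azo,eqkux] add [jwdr,xmd,aqtuw] -> 11 lines: vzj ipdlw turo jwdr xmd aqtuw ibv bwxke pdda kvo msqc
Hunk 3: at line 5 remove [ibv,bwxke] add [jwgo,adke,lzdn] -> 12 lines: vzj ipdlw turo jwdr xmd aqtuw jwgo adke lzdn pdda kvo msqc
Hunk 4: at line 6 remove [adke,lzdn,pdda] add [klj,azkhz] -> 11 lines: vzj ipdlw turo jwdr xmd aqtuw jwgo klj azkhz kvo msqc
Hunk 5: at line 3 remove [jwdr,xmd] add [tbo,lbmbz] -> 11 lines: vzj ipdlw turo tbo lbmbz aqtuw jwgo klj azkhz kvo msqc
Hunk 6: at line 7 remove [klj,azkhz] add [zxqao,gynzw] -> 11 lines: vzj ipdlw turo tbo lbmbz aqtuw jwgo zxqao gynzw kvo msqc
Final line count: 11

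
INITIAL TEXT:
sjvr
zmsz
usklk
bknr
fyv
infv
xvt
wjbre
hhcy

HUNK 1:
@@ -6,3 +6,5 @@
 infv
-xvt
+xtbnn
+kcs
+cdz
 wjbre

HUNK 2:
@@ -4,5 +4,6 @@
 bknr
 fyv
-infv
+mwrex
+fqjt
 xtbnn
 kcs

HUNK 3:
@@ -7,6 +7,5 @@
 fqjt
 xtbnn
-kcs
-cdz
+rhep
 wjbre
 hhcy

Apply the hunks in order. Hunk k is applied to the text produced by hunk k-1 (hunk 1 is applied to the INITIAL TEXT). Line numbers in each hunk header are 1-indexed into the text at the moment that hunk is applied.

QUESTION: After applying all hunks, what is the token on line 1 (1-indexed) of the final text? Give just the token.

Answer: sjvr

Derivation:
Hunk 1: at line 6 remove [xvt] add [xtbnn,kcs,cdz] -> 11 lines: sjvr zmsz usklk bknr fyv infv xtbnn kcs cdz wjbre hhcy
Hunk 2: at line 4 remove [infv] add [mwrex,fqjt] -> 12 lines: sjvr zmsz usklk bknr fyv mwrex fqjt xtbnn kcs cdz wjbre hhcy
Hunk 3: at line 7 remove [kcs,cdz] add [rhep] -> 11 lines: sjvr zmsz usklk bknr fyv mwrex fqjt xtbnn rhep wjbre hhcy
Final line 1: sjvr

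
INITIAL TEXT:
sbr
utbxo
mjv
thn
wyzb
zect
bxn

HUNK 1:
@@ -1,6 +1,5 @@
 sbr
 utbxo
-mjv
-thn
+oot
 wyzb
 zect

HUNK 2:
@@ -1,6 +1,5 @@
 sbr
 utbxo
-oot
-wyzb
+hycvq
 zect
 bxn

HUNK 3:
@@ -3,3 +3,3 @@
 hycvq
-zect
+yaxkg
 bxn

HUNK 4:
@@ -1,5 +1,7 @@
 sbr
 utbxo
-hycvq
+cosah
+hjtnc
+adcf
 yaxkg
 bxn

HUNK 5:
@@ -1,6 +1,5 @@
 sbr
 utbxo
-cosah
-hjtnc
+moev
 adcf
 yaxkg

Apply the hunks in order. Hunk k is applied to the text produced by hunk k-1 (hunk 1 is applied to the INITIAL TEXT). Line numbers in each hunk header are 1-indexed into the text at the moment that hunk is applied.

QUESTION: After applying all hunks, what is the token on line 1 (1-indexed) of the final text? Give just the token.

Answer: sbr

Derivation:
Hunk 1: at line 1 remove [mjv,thn] add [oot] -> 6 lines: sbr utbxo oot wyzb zect bxn
Hunk 2: at line 1 remove [oot,wyzb] add [hycvq] -> 5 lines: sbr utbxo hycvq zect bxn
Hunk 3: at line 3 remove [zect] add [yaxkg] -> 5 lines: sbr utbxo hycvq yaxkg bxn
Hunk 4: at line 1 remove [hycvq] add [cosah,hjtnc,adcf] -> 7 lines: sbr utbxo cosah hjtnc adcf yaxkg bxn
Hunk 5: at line 1 remove [cosah,hjtnc] add [moev] -> 6 lines: sbr utbxo moev adcf yaxkg bxn
Final line 1: sbr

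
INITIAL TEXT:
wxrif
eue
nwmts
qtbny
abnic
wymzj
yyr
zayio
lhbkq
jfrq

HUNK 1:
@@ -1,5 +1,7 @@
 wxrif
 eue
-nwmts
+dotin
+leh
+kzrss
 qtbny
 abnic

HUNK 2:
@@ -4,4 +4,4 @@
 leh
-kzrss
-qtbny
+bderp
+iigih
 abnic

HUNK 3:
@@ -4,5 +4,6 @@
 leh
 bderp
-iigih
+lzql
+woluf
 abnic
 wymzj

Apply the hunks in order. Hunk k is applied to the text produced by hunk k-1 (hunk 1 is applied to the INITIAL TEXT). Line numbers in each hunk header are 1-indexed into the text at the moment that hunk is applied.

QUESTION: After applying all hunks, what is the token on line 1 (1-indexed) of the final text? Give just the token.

Answer: wxrif

Derivation:
Hunk 1: at line 1 remove [nwmts] add [dotin,leh,kzrss] -> 12 lines: wxrif eue dotin leh kzrss qtbny abnic wymzj yyr zayio lhbkq jfrq
Hunk 2: at line 4 remove [kzrss,qtbny] add [bderp,iigih] -> 12 lines: wxrif eue dotin leh bderp iigih abnic wymzj yyr zayio lhbkq jfrq
Hunk 3: at line 4 remove [iigih] add [lzql,woluf] -> 13 lines: wxrif eue dotin leh bderp lzql woluf abnic wymzj yyr zayio lhbkq jfrq
Final line 1: wxrif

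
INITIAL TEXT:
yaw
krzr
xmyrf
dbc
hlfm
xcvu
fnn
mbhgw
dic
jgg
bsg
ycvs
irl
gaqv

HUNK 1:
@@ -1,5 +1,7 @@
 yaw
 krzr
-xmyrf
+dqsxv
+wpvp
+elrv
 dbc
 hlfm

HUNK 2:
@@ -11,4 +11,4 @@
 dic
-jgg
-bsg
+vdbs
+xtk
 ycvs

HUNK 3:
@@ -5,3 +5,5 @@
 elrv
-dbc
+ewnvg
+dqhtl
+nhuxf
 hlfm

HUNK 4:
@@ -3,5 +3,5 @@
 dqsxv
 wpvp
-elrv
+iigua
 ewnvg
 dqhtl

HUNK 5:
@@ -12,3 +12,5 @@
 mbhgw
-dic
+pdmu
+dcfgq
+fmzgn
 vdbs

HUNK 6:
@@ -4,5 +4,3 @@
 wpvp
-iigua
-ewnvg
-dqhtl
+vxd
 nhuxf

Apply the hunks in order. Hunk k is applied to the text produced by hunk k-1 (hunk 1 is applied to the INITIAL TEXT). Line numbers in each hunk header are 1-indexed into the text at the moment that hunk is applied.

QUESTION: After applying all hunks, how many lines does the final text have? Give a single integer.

Answer: 18

Derivation:
Hunk 1: at line 1 remove [xmyrf] add [dqsxv,wpvp,elrv] -> 16 lines: yaw krzr dqsxv wpvp elrv dbc hlfm xcvu fnn mbhgw dic jgg bsg ycvs irl gaqv
Hunk 2: at line 11 remove [jgg,bsg] add [vdbs,xtk] -> 16 lines: yaw krzr dqsxv wpvp elrv dbc hlfm xcvu fnn mbhgw dic vdbs xtk ycvs irl gaqv
Hunk 3: at line 5 remove [dbc] add [ewnvg,dqhtl,nhuxf] -> 18 lines: yaw krzr dqsxv wpvp elrv ewnvg dqhtl nhuxf hlfm xcvu fnn mbhgw dic vdbs xtk ycvs irl gaqv
Hunk 4: at line 3 remove [elrv] add [iigua] -> 18 lines: yaw krzr dqsxv wpvp iigua ewnvg dqhtl nhuxf hlfm xcvu fnn mbhgw dic vdbs xtk ycvs irl gaqv
Hunk 5: at line 12 remove [dic] add [pdmu,dcfgq,fmzgn] -> 20 lines: yaw krzr dqsxv wpvp iigua ewnvg dqhtl nhuxf hlfm xcvu fnn mbhgw pdmu dcfgq fmzgn vdbs xtk ycvs irl gaqv
Hunk 6: at line 4 remove [iigua,ewnvg,dqhtl] add [vxd] -> 18 lines: yaw krzr dqsxv wpvp vxd nhuxf hlfm xcvu fnn mbhgw pdmu dcfgq fmzgn vdbs xtk ycvs irl gaqv
Final line count: 18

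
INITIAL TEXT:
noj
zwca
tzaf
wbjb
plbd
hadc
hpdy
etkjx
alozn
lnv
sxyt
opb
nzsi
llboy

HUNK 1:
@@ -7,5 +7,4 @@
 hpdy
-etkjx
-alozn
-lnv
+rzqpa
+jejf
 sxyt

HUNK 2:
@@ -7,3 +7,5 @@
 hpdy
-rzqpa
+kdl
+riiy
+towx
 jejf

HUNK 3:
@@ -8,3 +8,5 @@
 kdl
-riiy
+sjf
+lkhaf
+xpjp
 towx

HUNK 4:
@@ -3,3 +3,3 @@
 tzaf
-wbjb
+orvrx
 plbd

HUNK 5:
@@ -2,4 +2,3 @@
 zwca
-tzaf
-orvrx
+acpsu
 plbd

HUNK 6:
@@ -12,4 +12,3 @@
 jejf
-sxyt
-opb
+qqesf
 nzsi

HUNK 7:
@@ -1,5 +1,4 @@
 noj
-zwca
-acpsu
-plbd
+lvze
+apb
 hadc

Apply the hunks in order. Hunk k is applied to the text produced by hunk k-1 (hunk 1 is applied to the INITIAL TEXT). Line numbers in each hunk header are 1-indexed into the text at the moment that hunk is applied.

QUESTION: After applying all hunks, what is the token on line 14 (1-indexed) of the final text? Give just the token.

Answer: llboy

Derivation:
Hunk 1: at line 7 remove [etkjx,alozn,lnv] add [rzqpa,jejf] -> 13 lines: noj zwca tzaf wbjb plbd hadc hpdy rzqpa jejf sxyt opb nzsi llboy
Hunk 2: at line 7 remove [rzqpa] add [kdl,riiy,towx] -> 15 lines: noj zwca tzaf wbjb plbd hadc hpdy kdl riiy towx jejf sxyt opb nzsi llboy
Hunk 3: at line 8 remove [riiy] add [sjf,lkhaf,xpjp] -> 17 lines: noj zwca tzaf wbjb plbd hadc hpdy kdl sjf lkhaf xpjp towx jejf sxyt opb nzsi llboy
Hunk 4: at line 3 remove [wbjb] add [orvrx] -> 17 lines: noj zwca tzaf orvrx plbd hadc hpdy kdl sjf lkhaf xpjp towx jejf sxyt opb nzsi llboy
Hunk 5: at line 2 remove [tzaf,orvrx] add [acpsu] -> 16 lines: noj zwca acpsu plbd hadc hpdy kdl sjf lkhaf xpjp towx jejf sxyt opb nzsi llboy
Hunk 6: at line 12 remove [sxyt,opb] add [qqesf] -> 15 lines: noj zwca acpsu plbd hadc hpdy kdl sjf lkhaf xpjp towx jejf qqesf nzsi llboy
Hunk 7: at line 1 remove [zwca,acpsu,plbd] add [lvze,apb] -> 14 lines: noj lvze apb hadc hpdy kdl sjf lkhaf xpjp towx jejf qqesf nzsi llboy
Final line 14: llboy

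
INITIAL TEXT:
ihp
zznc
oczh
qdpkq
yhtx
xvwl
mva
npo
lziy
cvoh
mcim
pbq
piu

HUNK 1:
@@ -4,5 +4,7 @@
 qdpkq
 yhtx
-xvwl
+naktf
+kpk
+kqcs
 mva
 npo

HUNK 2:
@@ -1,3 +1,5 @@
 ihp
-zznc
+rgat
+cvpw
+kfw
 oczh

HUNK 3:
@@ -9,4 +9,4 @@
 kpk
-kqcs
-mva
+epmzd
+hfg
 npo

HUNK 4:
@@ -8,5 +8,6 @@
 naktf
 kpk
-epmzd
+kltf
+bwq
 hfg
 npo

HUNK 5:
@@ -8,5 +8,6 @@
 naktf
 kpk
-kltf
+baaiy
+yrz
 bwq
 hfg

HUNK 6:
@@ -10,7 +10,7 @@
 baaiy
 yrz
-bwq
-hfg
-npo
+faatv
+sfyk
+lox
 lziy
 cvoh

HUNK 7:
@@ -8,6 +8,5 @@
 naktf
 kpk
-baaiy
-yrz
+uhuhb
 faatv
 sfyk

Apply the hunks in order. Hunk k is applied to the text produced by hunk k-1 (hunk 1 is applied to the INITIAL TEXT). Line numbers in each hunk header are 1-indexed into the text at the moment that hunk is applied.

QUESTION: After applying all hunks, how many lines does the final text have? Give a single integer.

Hunk 1: at line 4 remove [xvwl] add [naktf,kpk,kqcs] -> 15 lines: ihp zznc oczh qdpkq yhtx naktf kpk kqcs mva npo lziy cvoh mcim pbq piu
Hunk 2: at line 1 remove [zznc] add [rgat,cvpw,kfw] -> 17 lines: ihp rgat cvpw kfw oczh qdpkq yhtx naktf kpk kqcs mva npo lziy cvoh mcim pbq piu
Hunk 3: at line 9 remove [kqcs,mva] add [epmzd,hfg] -> 17 lines: ihp rgat cvpw kfw oczh qdpkq yhtx naktf kpk epmzd hfg npo lziy cvoh mcim pbq piu
Hunk 4: at line 8 remove [epmzd] add [kltf,bwq] -> 18 lines: ihp rgat cvpw kfw oczh qdpkq yhtx naktf kpk kltf bwq hfg npo lziy cvoh mcim pbq piu
Hunk 5: at line 8 remove [kltf] add [baaiy,yrz] -> 19 lines: ihp rgat cvpw kfw oczh qdpkq yhtx naktf kpk baaiy yrz bwq hfg npo lziy cvoh mcim pbq piu
Hunk 6: at line 10 remove [bwq,hfg,npo] add [faatv,sfyk,lox] -> 19 lines: ihp rgat cvpw kfw oczh qdpkq yhtx naktf kpk baaiy yrz faatv sfyk lox lziy cvoh mcim pbq piu
Hunk 7: at line 8 remove [baaiy,yrz] add [uhuhb] -> 18 lines: ihp rgat cvpw kfw oczh qdpkq yhtx naktf kpk uhuhb faatv sfyk lox lziy cvoh mcim pbq piu
Final line count: 18

Answer: 18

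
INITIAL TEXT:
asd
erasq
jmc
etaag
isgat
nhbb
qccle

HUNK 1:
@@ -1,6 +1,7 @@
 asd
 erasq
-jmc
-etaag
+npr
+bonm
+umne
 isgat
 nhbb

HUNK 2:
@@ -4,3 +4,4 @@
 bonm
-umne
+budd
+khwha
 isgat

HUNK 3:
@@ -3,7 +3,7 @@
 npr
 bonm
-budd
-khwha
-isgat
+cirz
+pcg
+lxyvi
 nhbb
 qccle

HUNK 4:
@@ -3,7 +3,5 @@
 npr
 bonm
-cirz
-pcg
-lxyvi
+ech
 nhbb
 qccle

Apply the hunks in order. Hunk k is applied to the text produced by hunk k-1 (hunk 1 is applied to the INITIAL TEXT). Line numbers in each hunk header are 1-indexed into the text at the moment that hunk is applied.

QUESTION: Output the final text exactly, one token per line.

Answer: asd
erasq
npr
bonm
ech
nhbb
qccle

Derivation:
Hunk 1: at line 1 remove [jmc,etaag] add [npr,bonm,umne] -> 8 lines: asd erasq npr bonm umne isgat nhbb qccle
Hunk 2: at line 4 remove [umne] add [budd,khwha] -> 9 lines: asd erasq npr bonm budd khwha isgat nhbb qccle
Hunk 3: at line 3 remove [budd,khwha,isgat] add [cirz,pcg,lxyvi] -> 9 lines: asd erasq npr bonm cirz pcg lxyvi nhbb qccle
Hunk 4: at line 3 remove [cirz,pcg,lxyvi] add [ech] -> 7 lines: asd erasq npr bonm ech nhbb qccle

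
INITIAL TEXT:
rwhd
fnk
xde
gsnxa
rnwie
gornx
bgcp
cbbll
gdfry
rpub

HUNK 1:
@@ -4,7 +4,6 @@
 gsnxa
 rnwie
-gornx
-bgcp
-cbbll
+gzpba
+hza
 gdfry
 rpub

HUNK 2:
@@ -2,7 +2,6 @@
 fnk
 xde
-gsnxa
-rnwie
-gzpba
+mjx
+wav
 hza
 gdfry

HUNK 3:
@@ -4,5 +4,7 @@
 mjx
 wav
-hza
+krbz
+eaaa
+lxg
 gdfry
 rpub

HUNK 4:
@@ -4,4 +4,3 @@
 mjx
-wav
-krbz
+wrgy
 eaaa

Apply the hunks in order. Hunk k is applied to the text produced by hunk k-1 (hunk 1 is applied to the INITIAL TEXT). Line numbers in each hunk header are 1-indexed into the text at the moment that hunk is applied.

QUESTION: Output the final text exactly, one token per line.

Hunk 1: at line 4 remove [gornx,bgcp,cbbll] add [gzpba,hza] -> 9 lines: rwhd fnk xde gsnxa rnwie gzpba hza gdfry rpub
Hunk 2: at line 2 remove [gsnxa,rnwie,gzpba] add [mjx,wav] -> 8 lines: rwhd fnk xde mjx wav hza gdfry rpub
Hunk 3: at line 4 remove [hza] add [krbz,eaaa,lxg] -> 10 lines: rwhd fnk xde mjx wav krbz eaaa lxg gdfry rpub
Hunk 4: at line 4 remove [wav,krbz] add [wrgy] -> 9 lines: rwhd fnk xde mjx wrgy eaaa lxg gdfry rpub

Answer: rwhd
fnk
xde
mjx
wrgy
eaaa
lxg
gdfry
rpub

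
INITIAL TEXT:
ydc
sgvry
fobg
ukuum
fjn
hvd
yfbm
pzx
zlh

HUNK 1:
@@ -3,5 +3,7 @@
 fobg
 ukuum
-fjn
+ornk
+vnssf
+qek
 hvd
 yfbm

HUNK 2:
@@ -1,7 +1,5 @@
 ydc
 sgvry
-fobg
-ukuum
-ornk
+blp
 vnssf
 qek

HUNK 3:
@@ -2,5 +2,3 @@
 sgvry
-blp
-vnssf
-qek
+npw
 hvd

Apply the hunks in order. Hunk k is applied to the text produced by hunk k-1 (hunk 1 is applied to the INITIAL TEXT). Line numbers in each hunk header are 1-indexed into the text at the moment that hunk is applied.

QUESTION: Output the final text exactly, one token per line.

Hunk 1: at line 3 remove [fjn] add [ornk,vnssf,qek] -> 11 lines: ydc sgvry fobg ukuum ornk vnssf qek hvd yfbm pzx zlh
Hunk 2: at line 1 remove [fobg,ukuum,ornk] add [blp] -> 9 lines: ydc sgvry blp vnssf qek hvd yfbm pzx zlh
Hunk 3: at line 2 remove [blp,vnssf,qek] add [npw] -> 7 lines: ydc sgvry npw hvd yfbm pzx zlh

Answer: ydc
sgvry
npw
hvd
yfbm
pzx
zlh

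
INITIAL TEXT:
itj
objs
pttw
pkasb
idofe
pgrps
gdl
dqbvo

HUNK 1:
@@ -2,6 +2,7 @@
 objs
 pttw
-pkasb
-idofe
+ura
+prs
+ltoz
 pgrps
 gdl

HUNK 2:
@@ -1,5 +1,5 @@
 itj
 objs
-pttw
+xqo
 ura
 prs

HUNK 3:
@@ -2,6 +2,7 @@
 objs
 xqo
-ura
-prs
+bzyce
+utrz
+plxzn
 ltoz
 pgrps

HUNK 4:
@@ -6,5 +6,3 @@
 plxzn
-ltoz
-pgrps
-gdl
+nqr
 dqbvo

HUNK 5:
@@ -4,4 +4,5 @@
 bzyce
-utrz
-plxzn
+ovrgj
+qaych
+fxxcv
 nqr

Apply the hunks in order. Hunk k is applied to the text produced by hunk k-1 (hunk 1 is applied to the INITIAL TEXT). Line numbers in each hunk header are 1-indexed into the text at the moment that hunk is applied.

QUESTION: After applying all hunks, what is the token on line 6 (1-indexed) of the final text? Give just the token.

Answer: qaych

Derivation:
Hunk 1: at line 2 remove [pkasb,idofe] add [ura,prs,ltoz] -> 9 lines: itj objs pttw ura prs ltoz pgrps gdl dqbvo
Hunk 2: at line 1 remove [pttw] add [xqo] -> 9 lines: itj objs xqo ura prs ltoz pgrps gdl dqbvo
Hunk 3: at line 2 remove [ura,prs] add [bzyce,utrz,plxzn] -> 10 lines: itj objs xqo bzyce utrz plxzn ltoz pgrps gdl dqbvo
Hunk 4: at line 6 remove [ltoz,pgrps,gdl] add [nqr] -> 8 lines: itj objs xqo bzyce utrz plxzn nqr dqbvo
Hunk 5: at line 4 remove [utrz,plxzn] add [ovrgj,qaych,fxxcv] -> 9 lines: itj objs xqo bzyce ovrgj qaych fxxcv nqr dqbvo
Final line 6: qaych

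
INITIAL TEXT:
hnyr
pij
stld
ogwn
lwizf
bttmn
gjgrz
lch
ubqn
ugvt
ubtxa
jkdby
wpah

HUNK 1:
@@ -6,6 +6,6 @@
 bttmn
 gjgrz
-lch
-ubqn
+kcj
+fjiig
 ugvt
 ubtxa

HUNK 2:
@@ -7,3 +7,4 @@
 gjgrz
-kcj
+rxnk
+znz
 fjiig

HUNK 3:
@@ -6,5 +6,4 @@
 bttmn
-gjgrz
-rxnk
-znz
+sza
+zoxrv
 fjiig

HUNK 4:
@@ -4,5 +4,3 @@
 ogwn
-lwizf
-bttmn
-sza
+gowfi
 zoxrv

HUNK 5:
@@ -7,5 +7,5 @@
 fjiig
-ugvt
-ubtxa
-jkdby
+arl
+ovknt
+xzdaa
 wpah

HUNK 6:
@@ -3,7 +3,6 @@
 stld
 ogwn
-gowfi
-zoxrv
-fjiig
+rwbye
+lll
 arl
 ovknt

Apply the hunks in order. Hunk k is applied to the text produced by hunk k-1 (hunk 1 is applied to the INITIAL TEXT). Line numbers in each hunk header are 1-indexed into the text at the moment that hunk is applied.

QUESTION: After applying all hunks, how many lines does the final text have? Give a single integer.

Answer: 10

Derivation:
Hunk 1: at line 6 remove [lch,ubqn] add [kcj,fjiig] -> 13 lines: hnyr pij stld ogwn lwizf bttmn gjgrz kcj fjiig ugvt ubtxa jkdby wpah
Hunk 2: at line 7 remove [kcj] add [rxnk,znz] -> 14 lines: hnyr pij stld ogwn lwizf bttmn gjgrz rxnk znz fjiig ugvt ubtxa jkdby wpah
Hunk 3: at line 6 remove [gjgrz,rxnk,znz] add [sza,zoxrv] -> 13 lines: hnyr pij stld ogwn lwizf bttmn sza zoxrv fjiig ugvt ubtxa jkdby wpah
Hunk 4: at line 4 remove [lwizf,bttmn,sza] add [gowfi] -> 11 lines: hnyr pij stld ogwn gowfi zoxrv fjiig ugvt ubtxa jkdby wpah
Hunk 5: at line 7 remove [ugvt,ubtxa,jkdby] add [arl,ovknt,xzdaa] -> 11 lines: hnyr pij stld ogwn gowfi zoxrv fjiig arl ovknt xzdaa wpah
Hunk 6: at line 3 remove [gowfi,zoxrv,fjiig] add [rwbye,lll] -> 10 lines: hnyr pij stld ogwn rwbye lll arl ovknt xzdaa wpah
Final line count: 10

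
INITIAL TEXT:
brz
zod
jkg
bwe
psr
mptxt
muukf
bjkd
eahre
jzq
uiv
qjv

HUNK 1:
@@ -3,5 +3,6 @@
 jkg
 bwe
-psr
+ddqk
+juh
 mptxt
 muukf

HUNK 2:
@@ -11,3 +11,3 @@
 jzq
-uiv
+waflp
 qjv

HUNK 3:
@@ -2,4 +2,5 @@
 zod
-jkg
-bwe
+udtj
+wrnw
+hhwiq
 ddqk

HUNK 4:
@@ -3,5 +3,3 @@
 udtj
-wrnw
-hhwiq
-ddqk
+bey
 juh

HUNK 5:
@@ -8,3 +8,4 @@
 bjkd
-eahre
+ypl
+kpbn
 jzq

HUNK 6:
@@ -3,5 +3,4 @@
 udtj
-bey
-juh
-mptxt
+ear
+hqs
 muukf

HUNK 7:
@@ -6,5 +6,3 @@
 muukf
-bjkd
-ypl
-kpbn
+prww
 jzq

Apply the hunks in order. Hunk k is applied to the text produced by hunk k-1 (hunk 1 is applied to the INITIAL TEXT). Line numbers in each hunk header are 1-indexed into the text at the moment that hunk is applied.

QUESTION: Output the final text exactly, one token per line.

Hunk 1: at line 3 remove [psr] add [ddqk,juh] -> 13 lines: brz zod jkg bwe ddqk juh mptxt muukf bjkd eahre jzq uiv qjv
Hunk 2: at line 11 remove [uiv] add [waflp] -> 13 lines: brz zod jkg bwe ddqk juh mptxt muukf bjkd eahre jzq waflp qjv
Hunk 3: at line 2 remove [jkg,bwe] add [udtj,wrnw,hhwiq] -> 14 lines: brz zod udtj wrnw hhwiq ddqk juh mptxt muukf bjkd eahre jzq waflp qjv
Hunk 4: at line 3 remove [wrnw,hhwiq,ddqk] add [bey] -> 12 lines: brz zod udtj bey juh mptxt muukf bjkd eahre jzq waflp qjv
Hunk 5: at line 8 remove [eahre] add [ypl,kpbn] -> 13 lines: brz zod udtj bey juh mptxt muukf bjkd ypl kpbn jzq waflp qjv
Hunk 6: at line 3 remove [bey,juh,mptxt] add [ear,hqs] -> 12 lines: brz zod udtj ear hqs muukf bjkd ypl kpbn jzq waflp qjv
Hunk 7: at line 6 remove [bjkd,ypl,kpbn] add [prww] -> 10 lines: brz zod udtj ear hqs muukf prww jzq waflp qjv

Answer: brz
zod
udtj
ear
hqs
muukf
prww
jzq
waflp
qjv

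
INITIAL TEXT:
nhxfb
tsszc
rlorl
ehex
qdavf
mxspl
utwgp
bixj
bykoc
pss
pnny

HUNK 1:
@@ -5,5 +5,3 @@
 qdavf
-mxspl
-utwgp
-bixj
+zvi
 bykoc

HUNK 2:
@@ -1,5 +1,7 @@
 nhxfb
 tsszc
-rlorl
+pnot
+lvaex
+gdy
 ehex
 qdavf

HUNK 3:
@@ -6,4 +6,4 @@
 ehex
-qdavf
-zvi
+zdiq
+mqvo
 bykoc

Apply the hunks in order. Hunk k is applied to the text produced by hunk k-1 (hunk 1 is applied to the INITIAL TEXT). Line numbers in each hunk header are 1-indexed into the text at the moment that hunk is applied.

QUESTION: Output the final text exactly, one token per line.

Hunk 1: at line 5 remove [mxspl,utwgp,bixj] add [zvi] -> 9 lines: nhxfb tsszc rlorl ehex qdavf zvi bykoc pss pnny
Hunk 2: at line 1 remove [rlorl] add [pnot,lvaex,gdy] -> 11 lines: nhxfb tsszc pnot lvaex gdy ehex qdavf zvi bykoc pss pnny
Hunk 3: at line 6 remove [qdavf,zvi] add [zdiq,mqvo] -> 11 lines: nhxfb tsszc pnot lvaex gdy ehex zdiq mqvo bykoc pss pnny

Answer: nhxfb
tsszc
pnot
lvaex
gdy
ehex
zdiq
mqvo
bykoc
pss
pnny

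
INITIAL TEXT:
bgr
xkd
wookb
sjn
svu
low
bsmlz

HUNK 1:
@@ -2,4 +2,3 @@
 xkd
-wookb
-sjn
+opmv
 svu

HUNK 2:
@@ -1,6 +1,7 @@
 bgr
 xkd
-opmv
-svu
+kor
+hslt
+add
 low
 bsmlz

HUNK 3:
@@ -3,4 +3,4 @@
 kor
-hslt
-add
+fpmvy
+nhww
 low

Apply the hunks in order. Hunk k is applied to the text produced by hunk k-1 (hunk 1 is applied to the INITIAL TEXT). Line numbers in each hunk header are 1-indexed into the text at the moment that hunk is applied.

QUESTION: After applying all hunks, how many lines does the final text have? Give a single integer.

Hunk 1: at line 2 remove [wookb,sjn] add [opmv] -> 6 lines: bgr xkd opmv svu low bsmlz
Hunk 2: at line 1 remove [opmv,svu] add [kor,hslt,add] -> 7 lines: bgr xkd kor hslt add low bsmlz
Hunk 3: at line 3 remove [hslt,add] add [fpmvy,nhww] -> 7 lines: bgr xkd kor fpmvy nhww low bsmlz
Final line count: 7

Answer: 7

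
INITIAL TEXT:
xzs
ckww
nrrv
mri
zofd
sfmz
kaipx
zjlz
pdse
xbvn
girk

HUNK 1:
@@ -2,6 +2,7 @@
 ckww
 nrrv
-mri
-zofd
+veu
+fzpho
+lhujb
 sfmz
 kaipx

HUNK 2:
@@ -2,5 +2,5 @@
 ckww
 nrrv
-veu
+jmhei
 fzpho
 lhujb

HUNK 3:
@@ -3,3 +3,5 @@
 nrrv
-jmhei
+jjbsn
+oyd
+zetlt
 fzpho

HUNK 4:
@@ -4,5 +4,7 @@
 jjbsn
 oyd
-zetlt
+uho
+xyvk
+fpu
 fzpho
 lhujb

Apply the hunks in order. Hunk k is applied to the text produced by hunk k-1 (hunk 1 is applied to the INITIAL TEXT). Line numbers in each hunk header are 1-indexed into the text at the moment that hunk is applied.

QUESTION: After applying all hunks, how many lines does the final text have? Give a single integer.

Hunk 1: at line 2 remove [mri,zofd] add [veu,fzpho,lhujb] -> 12 lines: xzs ckww nrrv veu fzpho lhujb sfmz kaipx zjlz pdse xbvn girk
Hunk 2: at line 2 remove [veu] add [jmhei] -> 12 lines: xzs ckww nrrv jmhei fzpho lhujb sfmz kaipx zjlz pdse xbvn girk
Hunk 3: at line 3 remove [jmhei] add [jjbsn,oyd,zetlt] -> 14 lines: xzs ckww nrrv jjbsn oyd zetlt fzpho lhujb sfmz kaipx zjlz pdse xbvn girk
Hunk 4: at line 4 remove [zetlt] add [uho,xyvk,fpu] -> 16 lines: xzs ckww nrrv jjbsn oyd uho xyvk fpu fzpho lhujb sfmz kaipx zjlz pdse xbvn girk
Final line count: 16

Answer: 16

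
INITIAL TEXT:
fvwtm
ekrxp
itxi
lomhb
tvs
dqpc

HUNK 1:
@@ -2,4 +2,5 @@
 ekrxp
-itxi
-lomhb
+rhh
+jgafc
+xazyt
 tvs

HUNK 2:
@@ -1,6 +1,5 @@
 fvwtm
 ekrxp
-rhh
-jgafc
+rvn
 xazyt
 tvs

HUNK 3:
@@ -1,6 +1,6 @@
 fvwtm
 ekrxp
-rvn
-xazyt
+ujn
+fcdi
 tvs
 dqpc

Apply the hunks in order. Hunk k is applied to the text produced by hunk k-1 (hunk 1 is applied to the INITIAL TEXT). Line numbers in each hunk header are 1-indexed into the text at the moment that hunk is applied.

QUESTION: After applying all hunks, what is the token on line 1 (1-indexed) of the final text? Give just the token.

Hunk 1: at line 2 remove [itxi,lomhb] add [rhh,jgafc,xazyt] -> 7 lines: fvwtm ekrxp rhh jgafc xazyt tvs dqpc
Hunk 2: at line 1 remove [rhh,jgafc] add [rvn] -> 6 lines: fvwtm ekrxp rvn xazyt tvs dqpc
Hunk 3: at line 1 remove [rvn,xazyt] add [ujn,fcdi] -> 6 lines: fvwtm ekrxp ujn fcdi tvs dqpc
Final line 1: fvwtm

Answer: fvwtm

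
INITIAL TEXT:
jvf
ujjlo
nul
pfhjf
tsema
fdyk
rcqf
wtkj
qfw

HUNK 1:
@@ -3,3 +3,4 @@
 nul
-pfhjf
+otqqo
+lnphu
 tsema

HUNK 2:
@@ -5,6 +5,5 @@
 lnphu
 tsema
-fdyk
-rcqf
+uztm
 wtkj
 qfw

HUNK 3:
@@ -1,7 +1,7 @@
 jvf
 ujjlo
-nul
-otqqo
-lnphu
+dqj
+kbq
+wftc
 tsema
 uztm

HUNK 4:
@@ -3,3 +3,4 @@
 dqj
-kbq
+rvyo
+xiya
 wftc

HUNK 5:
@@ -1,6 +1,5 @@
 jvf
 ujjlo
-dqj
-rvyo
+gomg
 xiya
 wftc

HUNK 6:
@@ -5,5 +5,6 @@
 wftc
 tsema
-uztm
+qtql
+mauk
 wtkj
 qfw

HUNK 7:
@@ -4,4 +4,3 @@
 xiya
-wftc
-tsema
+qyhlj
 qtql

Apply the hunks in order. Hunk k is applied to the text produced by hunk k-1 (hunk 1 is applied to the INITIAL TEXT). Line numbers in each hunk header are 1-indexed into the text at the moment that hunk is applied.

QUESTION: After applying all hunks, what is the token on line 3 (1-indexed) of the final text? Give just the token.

Hunk 1: at line 3 remove [pfhjf] add [otqqo,lnphu] -> 10 lines: jvf ujjlo nul otqqo lnphu tsema fdyk rcqf wtkj qfw
Hunk 2: at line 5 remove [fdyk,rcqf] add [uztm] -> 9 lines: jvf ujjlo nul otqqo lnphu tsema uztm wtkj qfw
Hunk 3: at line 1 remove [nul,otqqo,lnphu] add [dqj,kbq,wftc] -> 9 lines: jvf ujjlo dqj kbq wftc tsema uztm wtkj qfw
Hunk 4: at line 3 remove [kbq] add [rvyo,xiya] -> 10 lines: jvf ujjlo dqj rvyo xiya wftc tsema uztm wtkj qfw
Hunk 5: at line 1 remove [dqj,rvyo] add [gomg] -> 9 lines: jvf ujjlo gomg xiya wftc tsema uztm wtkj qfw
Hunk 6: at line 5 remove [uztm] add [qtql,mauk] -> 10 lines: jvf ujjlo gomg xiya wftc tsema qtql mauk wtkj qfw
Hunk 7: at line 4 remove [wftc,tsema] add [qyhlj] -> 9 lines: jvf ujjlo gomg xiya qyhlj qtql mauk wtkj qfw
Final line 3: gomg

Answer: gomg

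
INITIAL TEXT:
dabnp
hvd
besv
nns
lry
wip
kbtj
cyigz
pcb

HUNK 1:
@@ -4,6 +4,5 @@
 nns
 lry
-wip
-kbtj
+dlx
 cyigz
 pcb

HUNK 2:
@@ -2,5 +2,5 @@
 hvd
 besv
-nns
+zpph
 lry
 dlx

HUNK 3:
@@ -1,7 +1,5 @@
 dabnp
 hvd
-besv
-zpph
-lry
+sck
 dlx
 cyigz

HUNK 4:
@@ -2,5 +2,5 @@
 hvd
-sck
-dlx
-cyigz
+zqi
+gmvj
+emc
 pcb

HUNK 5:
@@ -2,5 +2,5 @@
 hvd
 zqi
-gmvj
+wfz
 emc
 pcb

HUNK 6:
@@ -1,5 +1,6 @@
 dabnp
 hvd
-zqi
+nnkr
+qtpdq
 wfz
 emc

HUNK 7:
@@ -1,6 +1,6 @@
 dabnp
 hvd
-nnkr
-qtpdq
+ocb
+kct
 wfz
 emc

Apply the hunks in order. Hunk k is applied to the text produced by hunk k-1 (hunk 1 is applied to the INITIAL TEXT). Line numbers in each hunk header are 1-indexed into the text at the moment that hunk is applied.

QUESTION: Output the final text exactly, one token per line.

Hunk 1: at line 4 remove [wip,kbtj] add [dlx] -> 8 lines: dabnp hvd besv nns lry dlx cyigz pcb
Hunk 2: at line 2 remove [nns] add [zpph] -> 8 lines: dabnp hvd besv zpph lry dlx cyigz pcb
Hunk 3: at line 1 remove [besv,zpph,lry] add [sck] -> 6 lines: dabnp hvd sck dlx cyigz pcb
Hunk 4: at line 2 remove [sck,dlx,cyigz] add [zqi,gmvj,emc] -> 6 lines: dabnp hvd zqi gmvj emc pcb
Hunk 5: at line 2 remove [gmvj] add [wfz] -> 6 lines: dabnp hvd zqi wfz emc pcb
Hunk 6: at line 1 remove [zqi] add [nnkr,qtpdq] -> 7 lines: dabnp hvd nnkr qtpdq wfz emc pcb
Hunk 7: at line 1 remove [nnkr,qtpdq] add [ocb,kct] -> 7 lines: dabnp hvd ocb kct wfz emc pcb

Answer: dabnp
hvd
ocb
kct
wfz
emc
pcb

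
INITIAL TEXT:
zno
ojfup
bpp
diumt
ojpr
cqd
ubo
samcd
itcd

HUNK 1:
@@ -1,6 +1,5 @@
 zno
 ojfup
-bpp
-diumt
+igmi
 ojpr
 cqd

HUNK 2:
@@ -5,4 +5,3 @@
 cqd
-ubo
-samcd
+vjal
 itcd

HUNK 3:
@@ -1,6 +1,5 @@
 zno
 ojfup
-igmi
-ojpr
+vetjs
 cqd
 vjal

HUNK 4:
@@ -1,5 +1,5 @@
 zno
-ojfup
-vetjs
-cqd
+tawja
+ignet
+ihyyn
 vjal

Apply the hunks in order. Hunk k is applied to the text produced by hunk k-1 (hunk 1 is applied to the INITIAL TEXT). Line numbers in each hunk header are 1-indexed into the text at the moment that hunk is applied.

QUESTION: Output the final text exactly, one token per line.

Hunk 1: at line 1 remove [bpp,diumt] add [igmi] -> 8 lines: zno ojfup igmi ojpr cqd ubo samcd itcd
Hunk 2: at line 5 remove [ubo,samcd] add [vjal] -> 7 lines: zno ojfup igmi ojpr cqd vjal itcd
Hunk 3: at line 1 remove [igmi,ojpr] add [vetjs] -> 6 lines: zno ojfup vetjs cqd vjal itcd
Hunk 4: at line 1 remove [ojfup,vetjs,cqd] add [tawja,ignet,ihyyn] -> 6 lines: zno tawja ignet ihyyn vjal itcd

Answer: zno
tawja
ignet
ihyyn
vjal
itcd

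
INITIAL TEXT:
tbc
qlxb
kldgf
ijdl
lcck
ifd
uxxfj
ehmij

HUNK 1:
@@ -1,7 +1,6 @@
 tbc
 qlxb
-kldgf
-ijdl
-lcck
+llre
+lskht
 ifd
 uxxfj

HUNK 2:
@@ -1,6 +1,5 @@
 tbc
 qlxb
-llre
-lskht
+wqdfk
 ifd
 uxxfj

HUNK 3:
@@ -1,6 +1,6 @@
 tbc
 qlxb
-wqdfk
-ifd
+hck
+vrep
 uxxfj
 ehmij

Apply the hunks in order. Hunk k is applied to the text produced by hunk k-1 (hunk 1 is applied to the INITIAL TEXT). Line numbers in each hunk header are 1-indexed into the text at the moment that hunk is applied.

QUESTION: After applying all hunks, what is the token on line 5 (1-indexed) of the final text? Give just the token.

Answer: uxxfj

Derivation:
Hunk 1: at line 1 remove [kldgf,ijdl,lcck] add [llre,lskht] -> 7 lines: tbc qlxb llre lskht ifd uxxfj ehmij
Hunk 2: at line 1 remove [llre,lskht] add [wqdfk] -> 6 lines: tbc qlxb wqdfk ifd uxxfj ehmij
Hunk 3: at line 1 remove [wqdfk,ifd] add [hck,vrep] -> 6 lines: tbc qlxb hck vrep uxxfj ehmij
Final line 5: uxxfj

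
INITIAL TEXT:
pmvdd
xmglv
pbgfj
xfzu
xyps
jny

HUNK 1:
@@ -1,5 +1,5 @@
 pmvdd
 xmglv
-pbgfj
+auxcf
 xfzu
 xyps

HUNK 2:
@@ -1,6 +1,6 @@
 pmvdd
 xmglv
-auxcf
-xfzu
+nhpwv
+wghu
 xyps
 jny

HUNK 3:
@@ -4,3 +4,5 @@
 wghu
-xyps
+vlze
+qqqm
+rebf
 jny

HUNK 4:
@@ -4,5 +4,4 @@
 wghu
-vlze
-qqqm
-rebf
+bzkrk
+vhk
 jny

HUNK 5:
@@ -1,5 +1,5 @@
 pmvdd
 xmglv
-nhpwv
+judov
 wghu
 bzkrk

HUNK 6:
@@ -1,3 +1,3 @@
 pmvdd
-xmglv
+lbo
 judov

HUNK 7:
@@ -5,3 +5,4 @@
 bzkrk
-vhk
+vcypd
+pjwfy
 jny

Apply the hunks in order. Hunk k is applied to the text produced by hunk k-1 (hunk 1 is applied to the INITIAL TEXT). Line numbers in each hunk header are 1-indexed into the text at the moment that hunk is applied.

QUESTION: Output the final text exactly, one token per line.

Answer: pmvdd
lbo
judov
wghu
bzkrk
vcypd
pjwfy
jny

Derivation:
Hunk 1: at line 1 remove [pbgfj] add [auxcf] -> 6 lines: pmvdd xmglv auxcf xfzu xyps jny
Hunk 2: at line 1 remove [auxcf,xfzu] add [nhpwv,wghu] -> 6 lines: pmvdd xmglv nhpwv wghu xyps jny
Hunk 3: at line 4 remove [xyps] add [vlze,qqqm,rebf] -> 8 lines: pmvdd xmglv nhpwv wghu vlze qqqm rebf jny
Hunk 4: at line 4 remove [vlze,qqqm,rebf] add [bzkrk,vhk] -> 7 lines: pmvdd xmglv nhpwv wghu bzkrk vhk jny
Hunk 5: at line 1 remove [nhpwv] add [judov] -> 7 lines: pmvdd xmglv judov wghu bzkrk vhk jny
Hunk 6: at line 1 remove [xmglv] add [lbo] -> 7 lines: pmvdd lbo judov wghu bzkrk vhk jny
Hunk 7: at line 5 remove [vhk] add [vcypd,pjwfy] -> 8 lines: pmvdd lbo judov wghu bzkrk vcypd pjwfy jny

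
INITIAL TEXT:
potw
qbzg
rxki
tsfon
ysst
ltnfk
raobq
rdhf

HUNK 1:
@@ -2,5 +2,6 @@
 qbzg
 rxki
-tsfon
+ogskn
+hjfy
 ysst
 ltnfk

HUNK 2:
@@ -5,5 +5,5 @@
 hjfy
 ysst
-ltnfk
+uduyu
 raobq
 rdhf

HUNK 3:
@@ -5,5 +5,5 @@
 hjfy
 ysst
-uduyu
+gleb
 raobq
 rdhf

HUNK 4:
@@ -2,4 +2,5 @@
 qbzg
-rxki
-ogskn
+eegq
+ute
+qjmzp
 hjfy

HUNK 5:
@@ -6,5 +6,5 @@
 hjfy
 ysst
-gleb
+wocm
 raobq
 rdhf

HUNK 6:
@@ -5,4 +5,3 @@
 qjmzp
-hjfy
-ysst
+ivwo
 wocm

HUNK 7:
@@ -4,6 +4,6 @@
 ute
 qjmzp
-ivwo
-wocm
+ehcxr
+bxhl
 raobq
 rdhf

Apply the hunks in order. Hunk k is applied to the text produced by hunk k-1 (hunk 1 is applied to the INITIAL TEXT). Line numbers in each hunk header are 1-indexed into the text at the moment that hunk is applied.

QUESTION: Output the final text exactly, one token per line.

Answer: potw
qbzg
eegq
ute
qjmzp
ehcxr
bxhl
raobq
rdhf

Derivation:
Hunk 1: at line 2 remove [tsfon] add [ogskn,hjfy] -> 9 lines: potw qbzg rxki ogskn hjfy ysst ltnfk raobq rdhf
Hunk 2: at line 5 remove [ltnfk] add [uduyu] -> 9 lines: potw qbzg rxki ogskn hjfy ysst uduyu raobq rdhf
Hunk 3: at line 5 remove [uduyu] add [gleb] -> 9 lines: potw qbzg rxki ogskn hjfy ysst gleb raobq rdhf
Hunk 4: at line 2 remove [rxki,ogskn] add [eegq,ute,qjmzp] -> 10 lines: potw qbzg eegq ute qjmzp hjfy ysst gleb raobq rdhf
Hunk 5: at line 6 remove [gleb] add [wocm] -> 10 lines: potw qbzg eegq ute qjmzp hjfy ysst wocm raobq rdhf
Hunk 6: at line 5 remove [hjfy,ysst] add [ivwo] -> 9 lines: potw qbzg eegq ute qjmzp ivwo wocm raobq rdhf
Hunk 7: at line 4 remove [ivwo,wocm] add [ehcxr,bxhl] -> 9 lines: potw qbzg eegq ute qjmzp ehcxr bxhl raobq rdhf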